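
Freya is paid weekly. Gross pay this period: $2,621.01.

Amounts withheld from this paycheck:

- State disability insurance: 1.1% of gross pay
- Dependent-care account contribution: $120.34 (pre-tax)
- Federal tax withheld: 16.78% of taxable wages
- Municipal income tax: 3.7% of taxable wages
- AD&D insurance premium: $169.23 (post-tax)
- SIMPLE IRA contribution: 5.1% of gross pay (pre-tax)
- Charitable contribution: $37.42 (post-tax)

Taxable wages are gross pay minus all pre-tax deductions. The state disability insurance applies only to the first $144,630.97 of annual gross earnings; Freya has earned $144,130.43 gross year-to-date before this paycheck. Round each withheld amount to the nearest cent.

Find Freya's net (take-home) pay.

$1,670.08

Dependent-care account contribution: $120.34
SIMPLE IRA contribution: $2,621.01 × 0.051 = $133.67
Pre-tax total = $120.34 + $133.67 = $254.01
Taxable wages = $2,621.01 − $254.01 = $2,367.00
Federal tax withheld: $2,367.00 × 0.1678 = $397.18
Municipal income tax: $2,367.00 × 0.037 = $87.58
State disability insurance: only $144,630.97 − $144,130.43 = $500.54 of this check is subject → $500.54 × 0.011 = $5.51
AD&D insurance premium: $169.23
Charitable contribution: $37.42
Total deductions = $120.34 + $133.67 + $397.18 + $87.58 + $5.51 + $169.23 + $37.42 = $950.93
Net pay = $2,621.01 − $950.93 = $1,670.08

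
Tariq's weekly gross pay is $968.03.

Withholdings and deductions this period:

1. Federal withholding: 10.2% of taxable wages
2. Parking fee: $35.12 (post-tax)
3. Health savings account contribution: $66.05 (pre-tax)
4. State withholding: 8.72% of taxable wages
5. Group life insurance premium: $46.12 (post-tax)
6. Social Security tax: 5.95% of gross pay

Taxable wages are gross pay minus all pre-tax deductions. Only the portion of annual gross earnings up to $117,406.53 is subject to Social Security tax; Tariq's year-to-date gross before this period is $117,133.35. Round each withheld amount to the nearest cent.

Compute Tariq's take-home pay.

$633.84

Health savings account contribution: $66.05
Taxable wages = $968.03 − $66.05 = $901.98
State withholding: $901.98 × 0.0872 = $78.65
Federal withholding: $901.98 × 0.102 = $92.00
Social Security tax: only $117,406.53 − $117,133.35 = $273.18 of this check is subject → $273.18 × 0.0595 = $16.25
Group life insurance premium: $46.12
Parking fee: $35.12
Total deductions = $66.05 + $78.65 + $92.00 + $16.25 + $46.12 + $35.12 = $334.19
Net pay = $968.03 − $334.19 = $633.84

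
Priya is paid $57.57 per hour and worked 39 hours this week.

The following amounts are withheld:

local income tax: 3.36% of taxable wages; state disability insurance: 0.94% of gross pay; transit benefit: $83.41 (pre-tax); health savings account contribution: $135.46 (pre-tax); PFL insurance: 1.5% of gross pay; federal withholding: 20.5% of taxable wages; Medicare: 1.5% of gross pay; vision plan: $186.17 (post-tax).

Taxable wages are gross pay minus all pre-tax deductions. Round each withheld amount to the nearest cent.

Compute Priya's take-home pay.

$1268.23

Gross pay: 39 × $57.57 = $2245.23
Health savings account contribution: $135.46
Transit benefit: $83.41
Pre-tax total = $135.46 + $83.41 = $218.87
Taxable wages = $2245.23 − $218.87 = $2026.36
Local income tax: $2026.36 × 0.0336 = $68.09
Federal withholding: $2026.36 × 0.205 = $415.40
State disability insurance: $2245.23 × 0.0094 = $21.11
PFL insurance: $2245.23 × 0.015 = $33.68
Medicare: $2245.23 × 0.015 = $33.68
Vision plan: $186.17
Total deductions = $135.46 + $83.41 + $68.09 + $415.40 + $21.11 + $33.68 + $33.68 + $186.17 = $977.00
Net pay = $2245.23 − $977.00 = $1268.23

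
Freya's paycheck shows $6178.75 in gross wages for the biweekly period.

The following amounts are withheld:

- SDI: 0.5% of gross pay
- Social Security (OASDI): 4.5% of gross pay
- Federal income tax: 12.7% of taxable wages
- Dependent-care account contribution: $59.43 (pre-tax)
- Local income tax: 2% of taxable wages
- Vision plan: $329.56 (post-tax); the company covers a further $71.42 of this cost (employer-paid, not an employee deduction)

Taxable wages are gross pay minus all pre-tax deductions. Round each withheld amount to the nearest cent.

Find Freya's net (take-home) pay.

Dependent-care account contribution: $59.43
Taxable wages = $6178.75 − $59.43 = $6119.32
Local income tax: $6119.32 × 0.02 = $122.39
Federal income tax: $6119.32 × 0.127 = $777.15
SDI: $6178.75 × 0.005 = $30.89
Social Security (OASDI): $6178.75 × 0.045 = $278.04
Vision plan: $329.56
(Employer's $71.42 toward vision plan is not withheld from the employee.)
Total deductions = $59.43 + $122.39 + $777.15 + $30.89 + $278.04 + $329.56 = $1597.46
Net pay = $6178.75 − $1597.46 = $4581.29

$4581.29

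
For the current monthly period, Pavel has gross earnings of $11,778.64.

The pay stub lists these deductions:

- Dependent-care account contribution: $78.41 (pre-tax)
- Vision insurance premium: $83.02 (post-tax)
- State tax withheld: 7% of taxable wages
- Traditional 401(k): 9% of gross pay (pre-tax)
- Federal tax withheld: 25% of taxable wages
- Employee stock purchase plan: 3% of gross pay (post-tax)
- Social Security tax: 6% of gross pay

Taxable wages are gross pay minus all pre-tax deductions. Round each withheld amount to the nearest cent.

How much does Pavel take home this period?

$6,092.20

Dependent-care account contribution: $78.41
Traditional 401(k): $11,778.64 × 0.09 = $1,060.08
Pre-tax total = $78.41 + $1,060.08 = $1,138.49
Taxable wages = $11,778.64 − $1,138.49 = $10,640.15
State tax withheld: $10,640.15 × 0.07 = $744.81
Federal tax withheld: $10,640.15 × 0.25 = $2,660.04
Social Security tax: $11,778.64 × 0.06 = $706.72
Employee stock purchase plan: $11,778.64 × 0.03 = $353.36
Vision insurance premium: $83.02
Total deductions = $78.41 + $1,060.08 + $744.81 + $2,660.04 + $706.72 + $353.36 + $83.02 = $5,686.44
Net pay = $11,778.64 − $5,686.44 = $6,092.20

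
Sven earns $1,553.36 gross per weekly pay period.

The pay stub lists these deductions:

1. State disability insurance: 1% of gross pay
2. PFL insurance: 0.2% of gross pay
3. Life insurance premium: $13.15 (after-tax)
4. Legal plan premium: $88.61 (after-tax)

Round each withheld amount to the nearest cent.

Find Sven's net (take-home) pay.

$1,432.96

PFL insurance: $1,553.36 × 0.002 = $3.11
State disability insurance: $1,553.36 × 0.01 = $15.53
Legal plan premium: $88.61
Life insurance premium: $13.15
Total deductions = $3.11 + $15.53 + $88.61 + $13.15 = $120.40
Net pay = $1,553.36 − $120.40 = $1,432.96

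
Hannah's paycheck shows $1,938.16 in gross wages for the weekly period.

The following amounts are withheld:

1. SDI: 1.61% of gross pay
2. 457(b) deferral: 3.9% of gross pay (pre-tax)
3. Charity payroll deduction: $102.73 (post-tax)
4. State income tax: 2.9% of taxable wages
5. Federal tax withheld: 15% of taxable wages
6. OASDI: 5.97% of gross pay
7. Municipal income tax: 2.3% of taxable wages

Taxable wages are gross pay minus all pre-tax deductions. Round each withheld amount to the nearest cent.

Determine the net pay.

$1,236.69

457(b) deferral: $1,938.16 × 0.039 = $75.59
Taxable wages = $1,938.16 − $75.59 = $1,862.57
State income tax: $1,862.57 × 0.029 = $54.01
Federal tax withheld: $1,862.57 × 0.15 = $279.39
Municipal income tax: $1,862.57 × 0.023 = $42.84
OASDI: $1,938.16 × 0.0597 = $115.71
SDI: $1,938.16 × 0.0161 = $31.20
Charity payroll deduction: $102.73
Total deductions = $75.59 + $54.01 + $279.39 + $42.84 + $115.71 + $31.20 + $102.73 = $701.47
Net pay = $1,938.16 − $701.47 = $1,236.69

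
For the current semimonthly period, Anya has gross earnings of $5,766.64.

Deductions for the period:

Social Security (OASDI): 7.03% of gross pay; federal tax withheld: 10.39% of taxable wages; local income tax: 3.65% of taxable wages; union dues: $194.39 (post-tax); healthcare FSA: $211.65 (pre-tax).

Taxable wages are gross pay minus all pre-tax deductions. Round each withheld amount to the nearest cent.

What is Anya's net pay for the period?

$4,175.29

Healthcare FSA: $211.65
Taxable wages = $5,766.64 − $211.65 = $5,554.99
Local income tax: $5,554.99 × 0.0365 = $202.76
Federal tax withheld: $5,554.99 × 0.1039 = $577.16
Social Security (OASDI): $5,766.64 × 0.0703 = $405.39
Union dues: $194.39
Total deductions = $211.65 + $202.76 + $577.16 + $405.39 + $194.39 = $1,591.35
Net pay = $5,766.64 − $1,591.35 = $4,175.29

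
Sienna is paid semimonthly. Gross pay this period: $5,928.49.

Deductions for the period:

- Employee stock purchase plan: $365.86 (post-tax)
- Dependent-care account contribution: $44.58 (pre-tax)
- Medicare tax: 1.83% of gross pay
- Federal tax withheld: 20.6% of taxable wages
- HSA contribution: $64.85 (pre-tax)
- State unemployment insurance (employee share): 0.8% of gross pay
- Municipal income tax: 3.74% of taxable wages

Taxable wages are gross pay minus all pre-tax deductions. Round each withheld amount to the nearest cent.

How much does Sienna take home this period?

$3,880.92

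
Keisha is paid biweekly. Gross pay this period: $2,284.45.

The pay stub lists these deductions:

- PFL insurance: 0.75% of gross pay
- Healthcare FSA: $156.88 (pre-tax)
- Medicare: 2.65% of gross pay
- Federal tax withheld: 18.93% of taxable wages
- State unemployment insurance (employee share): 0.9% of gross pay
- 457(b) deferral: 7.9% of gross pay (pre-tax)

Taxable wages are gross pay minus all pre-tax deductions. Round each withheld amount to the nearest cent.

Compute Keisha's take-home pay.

$1,480.28

457(b) deferral: $2,284.45 × 0.079 = $180.47
Healthcare FSA: $156.88
Pre-tax total = $180.47 + $156.88 = $337.35
Taxable wages = $2,284.45 − $337.35 = $1,947.10
Federal tax withheld: $1,947.10 × 0.1893 = $368.59
PFL insurance: $2,284.45 × 0.0075 = $17.13
Medicare: $2,284.45 × 0.0265 = $60.54
State unemployment insurance (employee share): $2,284.45 × 0.009 = $20.56
Total deductions = $180.47 + $156.88 + $368.59 + $17.13 + $60.54 + $20.56 = $804.17
Net pay = $2,284.45 − $804.17 = $1,480.28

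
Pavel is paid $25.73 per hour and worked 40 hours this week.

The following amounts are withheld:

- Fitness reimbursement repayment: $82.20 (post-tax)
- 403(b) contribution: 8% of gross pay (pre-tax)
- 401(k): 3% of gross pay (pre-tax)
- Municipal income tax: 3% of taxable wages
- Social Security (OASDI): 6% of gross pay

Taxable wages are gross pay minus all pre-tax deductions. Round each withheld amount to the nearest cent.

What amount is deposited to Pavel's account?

$744.55

Gross pay: 40 × $25.73 = $1,029.20
401(k): $1,029.20 × 0.03 = $30.88
403(b) contribution: $1,029.20 × 0.08 = $82.34
Pre-tax total = $30.88 + $82.34 = $113.22
Taxable wages = $1,029.20 − $113.22 = $915.98
Municipal income tax: $915.98 × 0.03 = $27.48
Social Security (OASDI): $1,029.20 × 0.06 = $61.75
Fitness reimbursement repayment: $82.20
Total deductions = $30.88 + $82.34 + $27.48 + $61.75 + $82.20 = $284.65
Net pay = $1,029.20 − $284.65 = $744.55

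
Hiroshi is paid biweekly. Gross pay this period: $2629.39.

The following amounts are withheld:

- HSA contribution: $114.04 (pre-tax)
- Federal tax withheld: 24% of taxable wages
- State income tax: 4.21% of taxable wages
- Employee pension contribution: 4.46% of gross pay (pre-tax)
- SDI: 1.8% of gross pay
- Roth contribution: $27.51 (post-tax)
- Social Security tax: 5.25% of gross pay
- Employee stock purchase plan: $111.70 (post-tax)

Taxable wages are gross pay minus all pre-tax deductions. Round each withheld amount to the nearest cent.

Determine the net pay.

$1397.00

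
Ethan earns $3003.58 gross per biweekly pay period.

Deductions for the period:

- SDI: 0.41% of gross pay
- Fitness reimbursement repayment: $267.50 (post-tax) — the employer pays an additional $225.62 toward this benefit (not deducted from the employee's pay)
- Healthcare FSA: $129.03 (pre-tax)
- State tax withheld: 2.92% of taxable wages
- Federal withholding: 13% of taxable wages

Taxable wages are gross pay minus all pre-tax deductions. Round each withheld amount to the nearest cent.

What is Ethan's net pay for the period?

$2137.11

Healthcare FSA: $129.03
Taxable wages = $3003.58 − $129.03 = $2874.55
State tax withheld: $2874.55 × 0.0292 = $83.94
Federal withholding: $2874.55 × 0.13 = $373.69
SDI: $3003.58 × 0.0041 = $12.31
Fitness reimbursement repayment: $267.50
(Employer's $225.62 toward fitness reimbursement repayment is not withheld from the employee.)
Total deductions = $129.03 + $83.94 + $373.69 + $12.31 + $267.50 = $866.47
Net pay = $3003.58 − $866.47 = $2137.11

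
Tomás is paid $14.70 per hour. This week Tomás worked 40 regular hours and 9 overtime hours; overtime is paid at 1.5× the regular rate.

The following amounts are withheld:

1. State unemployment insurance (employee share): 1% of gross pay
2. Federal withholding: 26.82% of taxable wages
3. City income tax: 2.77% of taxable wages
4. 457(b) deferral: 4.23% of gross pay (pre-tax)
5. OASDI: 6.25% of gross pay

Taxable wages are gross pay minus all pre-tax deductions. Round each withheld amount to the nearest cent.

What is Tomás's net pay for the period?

$473.31

Regular pay: 40 × $14.70 = $588.00
Overtime pay: 9 × $14.70 × 1.5 = $198.45
Gross pay = $588.00 + $198.45 = $786.45
457(b) deferral: $786.45 × 0.0423 = $33.27
Taxable wages = $786.45 − $33.27 = $753.18
Federal withholding: $753.18 × 0.2682 = $202.00
City income tax: $753.18 × 0.0277 = $20.86
State unemployment insurance (employee share): $786.45 × 0.01 = $7.86
OASDI: $786.45 × 0.0625 = $49.15
Total deductions = $33.27 + $202.00 + $20.86 + $7.86 + $49.15 = $313.14
Net pay = $786.45 − $313.14 = $473.31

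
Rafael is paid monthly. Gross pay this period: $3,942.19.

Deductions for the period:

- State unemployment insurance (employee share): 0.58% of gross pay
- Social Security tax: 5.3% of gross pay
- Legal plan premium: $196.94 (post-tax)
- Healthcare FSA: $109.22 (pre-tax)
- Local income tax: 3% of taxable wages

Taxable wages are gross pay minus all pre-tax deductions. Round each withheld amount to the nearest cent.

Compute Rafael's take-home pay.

$3,289.24

Healthcare FSA: $109.22
Taxable wages = $3,942.19 − $109.22 = $3,832.97
Local income tax: $3,832.97 × 0.03 = $114.99
Social Security tax: $3,942.19 × 0.053 = $208.94
State unemployment insurance (employee share): $3,942.19 × 0.0058 = $22.86
Legal plan premium: $196.94
Total deductions = $109.22 + $114.99 + $208.94 + $22.86 + $196.94 = $652.95
Net pay = $3,942.19 − $652.95 = $3,289.24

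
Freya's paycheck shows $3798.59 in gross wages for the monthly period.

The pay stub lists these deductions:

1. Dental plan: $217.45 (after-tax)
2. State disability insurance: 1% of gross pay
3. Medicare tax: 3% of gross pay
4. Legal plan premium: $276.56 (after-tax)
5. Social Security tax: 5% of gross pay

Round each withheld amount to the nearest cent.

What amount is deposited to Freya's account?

$2962.70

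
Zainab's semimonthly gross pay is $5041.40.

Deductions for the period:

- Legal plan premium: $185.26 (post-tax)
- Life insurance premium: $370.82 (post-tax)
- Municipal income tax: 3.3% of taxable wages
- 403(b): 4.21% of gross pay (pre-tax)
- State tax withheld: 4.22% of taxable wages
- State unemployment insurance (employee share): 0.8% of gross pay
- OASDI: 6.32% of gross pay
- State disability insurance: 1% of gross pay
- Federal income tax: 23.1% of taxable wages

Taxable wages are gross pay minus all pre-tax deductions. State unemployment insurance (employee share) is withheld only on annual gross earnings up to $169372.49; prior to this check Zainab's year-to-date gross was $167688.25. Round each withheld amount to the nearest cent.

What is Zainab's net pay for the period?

$2411.89

403(b): $5041.40 × 0.0421 = $212.24
Taxable wages = $5041.40 − $212.24 = $4829.16
Federal income tax: $4829.16 × 0.231 = $1115.54
Municipal income tax: $4829.16 × 0.033 = $159.36
State tax withheld: $4829.16 × 0.0422 = $203.79
OASDI: $5041.40 × 0.0632 = $318.62
State disability insurance: $5041.40 × 0.01 = $50.41
State unemployment insurance (employee share): only $169372.49 − $167688.25 = $1684.24 of this check is subject → $1684.24 × 0.008 = $13.47
Legal plan premium: $185.26
Life insurance premium: $370.82
Total deductions = $212.24 + $1115.54 + $159.36 + $203.79 + $318.62 + $50.41 + $13.47 + $185.26 + $370.82 = $2629.51
Net pay = $5041.40 − $2629.51 = $2411.89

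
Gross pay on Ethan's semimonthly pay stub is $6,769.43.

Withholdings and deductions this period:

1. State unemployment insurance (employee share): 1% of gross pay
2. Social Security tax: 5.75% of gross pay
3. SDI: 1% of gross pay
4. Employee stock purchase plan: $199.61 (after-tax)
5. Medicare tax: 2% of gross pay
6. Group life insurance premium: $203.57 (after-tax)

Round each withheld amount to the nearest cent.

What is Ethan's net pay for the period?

$5,706.24

Social Security tax: $6,769.43 × 0.0575 = $389.24
State unemployment insurance (employee share): $6,769.43 × 0.01 = $67.69
SDI: $6,769.43 × 0.01 = $67.69
Medicare tax: $6,769.43 × 0.02 = $135.39
Employee stock purchase plan: $199.61
Group life insurance premium: $203.57
Total deductions = $389.24 + $67.69 + $67.69 + $135.39 + $199.61 + $203.57 = $1,063.19
Net pay = $6,769.43 − $1,063.19 = $5,706.24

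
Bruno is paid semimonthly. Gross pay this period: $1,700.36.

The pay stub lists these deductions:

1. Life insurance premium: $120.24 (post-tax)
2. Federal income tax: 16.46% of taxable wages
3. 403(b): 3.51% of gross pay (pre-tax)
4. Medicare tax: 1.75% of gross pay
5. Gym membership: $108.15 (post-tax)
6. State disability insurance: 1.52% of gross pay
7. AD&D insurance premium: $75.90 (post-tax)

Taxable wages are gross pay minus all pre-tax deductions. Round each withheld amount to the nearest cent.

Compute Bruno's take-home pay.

403(b): $1,700.36 × 0.0351 = $59.68
Taxable wages = $1,700.36 − $59.68 = $1,640.68
Federal income tax: $1,640.68 × 0.1646 = $270.06
Medicare tax: $1,700.36 × 0.0175 = $29.76
State disability insurance: $1,700.36 × 0.0152 = $25.85
Gym membership: $108.15
AD&D insurance premium: $75.90
Life insurance premium: $120.24
Total deductions = $59.68 + $270.06 + $29.76 + $25.85 + $108.15 + $75.90 + $120.24 = $689.64
Net pay = $1,700.36 − $689.64 = $1,010.72

$1,010.72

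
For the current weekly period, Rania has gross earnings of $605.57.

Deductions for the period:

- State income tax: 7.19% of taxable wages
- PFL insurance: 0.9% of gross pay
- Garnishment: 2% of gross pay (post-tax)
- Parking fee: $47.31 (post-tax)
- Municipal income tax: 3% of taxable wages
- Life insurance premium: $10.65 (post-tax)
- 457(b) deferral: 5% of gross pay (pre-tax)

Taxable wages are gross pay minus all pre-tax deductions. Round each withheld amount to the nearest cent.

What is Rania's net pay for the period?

457(b) deferral: $605.57 × 0.05 = $30.28
Taxable wages = $605.57 − $30.28 = $575.29
Municipal income tax: $575.29 × 0.03 = $17.26
State income tax: $575.29 × 0.0719 = $41.36
PFL insurance: $605.57 × 0.009 = $5.45
Life insurance premium: $10.65
Garnishment: $605.57 × 0.02 = $12.11
Parking fee: $47.31
Total deductions = $30.28 + $17.26 + $41.36 + $5.45 + $10.65 + $12.11 + $47.31 = $164.42
Net pay = $605.57 − $164.42 = $441.15

$441.15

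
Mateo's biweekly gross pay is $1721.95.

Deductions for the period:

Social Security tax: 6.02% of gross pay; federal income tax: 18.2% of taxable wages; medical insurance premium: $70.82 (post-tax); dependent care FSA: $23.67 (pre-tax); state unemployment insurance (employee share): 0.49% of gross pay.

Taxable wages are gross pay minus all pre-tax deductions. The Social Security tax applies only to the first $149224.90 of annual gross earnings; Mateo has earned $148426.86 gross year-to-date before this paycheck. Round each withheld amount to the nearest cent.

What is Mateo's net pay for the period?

Dependent care FSA: $23.67
Taxable wages = $1721.95 − $23.67 = $1698.28
Federal income tax: $1698.28 × 0.182 = $309.09
Social Security tax: only $149224.90 − $148426.86 = $798.04 of this check is subject → $798.04 × 0.0602 = $48.04
State unemployment insurance (employee share): $1721.95 × 0.0049 = $8.44
Medical insurance premium: $70.82
Total deductions = $23.67 + $309.09 + $48.04 + $8.44 + $70.82 = $460.06
Net pay = $1721.95 − $460.06 = $1261.89

$1261.89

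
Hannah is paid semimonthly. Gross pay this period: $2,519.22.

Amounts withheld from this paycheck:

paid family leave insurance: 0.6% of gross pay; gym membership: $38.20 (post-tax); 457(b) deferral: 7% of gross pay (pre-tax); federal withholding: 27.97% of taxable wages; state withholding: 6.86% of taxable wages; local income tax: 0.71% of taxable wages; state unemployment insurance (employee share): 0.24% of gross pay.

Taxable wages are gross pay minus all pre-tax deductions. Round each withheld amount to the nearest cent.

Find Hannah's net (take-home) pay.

457(b) deferral: $2,519.22 × 0.07 = $176.35
Taxable wages = $2,519.22 − $176.35 = $2,342.87
Local income tax: $2,342.87 × 0.0071 = $16.63
Federal withholding: $2,342.87 × 0.2797 = $655.30
State withholding: $2,342.87 × 0.0686 = $160.72
State unemployment insurance (employee share): $2,519.22 × 0.0024 = $6.05
Paid family leave insurance: $2,519.22 × 0.006 = $15.12
Gym membership: $38.20
Total deductions = $176.35 + $16.63 + $655.30 + $160.72 + $6.05 + $15.12 + $38.20 = $1,068.37
Net pay = $2,519.22 − $1,068.37 = $1,450.85

$1,450.85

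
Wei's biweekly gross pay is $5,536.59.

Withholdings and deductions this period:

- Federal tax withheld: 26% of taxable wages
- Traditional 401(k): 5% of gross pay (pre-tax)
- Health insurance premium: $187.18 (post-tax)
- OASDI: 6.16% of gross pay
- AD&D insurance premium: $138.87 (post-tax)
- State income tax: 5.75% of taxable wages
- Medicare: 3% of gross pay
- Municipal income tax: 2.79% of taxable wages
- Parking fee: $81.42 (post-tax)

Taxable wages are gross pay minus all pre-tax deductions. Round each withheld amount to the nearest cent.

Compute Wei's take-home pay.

$2,528.41

Traditional 401(k): $5,536.59 × 0.05 = $276.83
Taxable wages = $5,536.59 − $276.83 = $5,259.76
Federal tax withheld: $5,259.76 × 0.26 = $1,367.54
State income tax: $5,259.76 × 0.0575 = $302.44
Municipal income tax: $5,259.76 × 0.0279 = $146.75
OASDI: $5,536.59 × 0.0616 = $341.05
Medicare: $5,536.59 × 0.03 = $166.10
AD&D insurance premium: $138.87
Parking fee: $81.42
Health insurance premium: $187.18
Total deductions = $276.83 + $1,367.54 + $302.44 + $146.75 + $341.05 + $166.10 + $138.87 + $81.42 + $187.18 = $3,008.18
Net pay = $5,536.59 − $3,008.18 = $2,528.41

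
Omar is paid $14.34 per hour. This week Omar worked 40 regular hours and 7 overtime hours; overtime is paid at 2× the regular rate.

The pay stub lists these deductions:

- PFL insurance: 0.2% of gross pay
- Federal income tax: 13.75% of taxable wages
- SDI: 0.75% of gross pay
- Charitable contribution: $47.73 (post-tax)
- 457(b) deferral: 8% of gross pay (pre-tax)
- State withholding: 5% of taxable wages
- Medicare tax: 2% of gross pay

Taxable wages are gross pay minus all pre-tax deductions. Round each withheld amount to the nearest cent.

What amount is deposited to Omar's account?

$508.25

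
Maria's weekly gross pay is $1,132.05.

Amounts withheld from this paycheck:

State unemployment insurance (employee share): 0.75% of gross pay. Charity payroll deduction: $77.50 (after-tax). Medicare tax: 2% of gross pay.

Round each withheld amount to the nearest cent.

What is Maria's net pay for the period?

State unemployment insurance (employee share): $1,132.05 × 0.0075 = $8.49
Medicare tax: $1,132.05 × 0.02 = $22.64
Charity payroll deduction: $77.50
Total deductions = $8.49 + $22.64 + $77.50 = $108.63
Net pay = $1,132.05 − $108.63 = $1,023.42

$1,023.42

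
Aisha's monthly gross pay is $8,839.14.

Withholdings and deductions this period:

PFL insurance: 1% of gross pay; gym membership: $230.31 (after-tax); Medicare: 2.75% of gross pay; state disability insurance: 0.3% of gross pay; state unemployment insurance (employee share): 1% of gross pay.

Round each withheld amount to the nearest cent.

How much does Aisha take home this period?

$8,162.45

Medicare: $8,839.14 × 0.0275 = $243.08
PFL insurance: $8,839.14 × 0.01 = $88.39
State disability insurance: $8,839.14 × 0.003 = $26.52
State unemployment insurance (employee share): $8,839.14 × 0.01 = $88.39
Gym membership: $230.31
Total deductions = $243.08 + $88.39 + $26.52 + $88.39 + $230.31 = $676.69
Net pay = $8,839.14 − $676.69 = $8,162.45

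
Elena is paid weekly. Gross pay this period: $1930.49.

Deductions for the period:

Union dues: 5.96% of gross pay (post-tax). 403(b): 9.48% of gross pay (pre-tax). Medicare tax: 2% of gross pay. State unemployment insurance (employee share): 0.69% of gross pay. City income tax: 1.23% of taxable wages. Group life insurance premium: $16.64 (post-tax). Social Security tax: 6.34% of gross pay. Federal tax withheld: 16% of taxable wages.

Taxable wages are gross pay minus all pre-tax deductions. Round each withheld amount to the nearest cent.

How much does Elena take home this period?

$1140.37

403(b): $1930.49 × 0.0948 = $183.01
Taxable wages = $1930.49 − $183.01 = $1747.48
City income tax: $1747.48 × 0.0123 = $21.49
Federal tax withheld: $1747.48 × 0.16 = $279.60
Medicare tax: $1930.49 × 0.02 = $38.61
Social Security tax: $1930.49 × 0.0634 = $122.39
State unemployment insurance (employee share): $1930.49 × 0.0069 = $13.32
Union dues: $1930.49 × 0.0596 = $115.06
Group life insurance premium: $16.64
Total deductions = $183.01 + $21.49 + $279.60 + $38.61 + $122.39 + $13.32 + $115.06 + $16.64 = $790.12
Net pay = $1930.49 − $790.12 = $1140.37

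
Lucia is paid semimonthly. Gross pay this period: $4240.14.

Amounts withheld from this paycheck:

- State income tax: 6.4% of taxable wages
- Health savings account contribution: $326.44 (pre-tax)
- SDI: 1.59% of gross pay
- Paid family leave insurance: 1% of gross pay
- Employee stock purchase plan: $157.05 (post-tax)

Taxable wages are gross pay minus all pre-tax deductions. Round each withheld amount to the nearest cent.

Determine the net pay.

Health savings account contribution: $326.44
Taxable wages = $4240.14 − $326.44 = $3913.70
State income tax: $3913.70 × 0.064 = $250.48
Paid family leave insurance: $4240.14 × 0.01 = $42.40
SDI: $4240.14 × 0.0159 = $67.42
Employee stock purchase plan: $157.05
Total deductions = $326.44 + $250.48 + $42.40 + $67.42 + $157.05 = $843.79
Net pay = $4240.14 − $843.79 = $3396.35

$3396.35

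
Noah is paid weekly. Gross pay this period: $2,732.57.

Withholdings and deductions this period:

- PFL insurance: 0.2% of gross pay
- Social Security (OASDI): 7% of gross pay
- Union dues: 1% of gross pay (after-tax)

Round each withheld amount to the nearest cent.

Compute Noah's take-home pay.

$2,508.49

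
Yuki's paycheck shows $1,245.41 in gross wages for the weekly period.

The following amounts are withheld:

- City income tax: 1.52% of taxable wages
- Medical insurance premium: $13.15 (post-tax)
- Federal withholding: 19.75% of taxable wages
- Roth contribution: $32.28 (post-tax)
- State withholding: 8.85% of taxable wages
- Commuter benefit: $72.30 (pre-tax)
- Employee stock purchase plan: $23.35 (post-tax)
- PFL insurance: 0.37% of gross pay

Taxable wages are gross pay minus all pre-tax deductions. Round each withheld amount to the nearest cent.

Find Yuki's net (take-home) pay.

$746.38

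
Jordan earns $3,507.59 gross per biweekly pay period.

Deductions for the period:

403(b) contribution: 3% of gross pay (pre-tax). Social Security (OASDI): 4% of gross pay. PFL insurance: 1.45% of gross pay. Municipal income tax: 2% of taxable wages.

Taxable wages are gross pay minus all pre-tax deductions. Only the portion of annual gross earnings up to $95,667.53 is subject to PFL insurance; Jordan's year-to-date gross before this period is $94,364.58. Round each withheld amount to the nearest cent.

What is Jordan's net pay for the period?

$3,175.12

403(b) contribution: $3,507.59 × 0.03 = $105.23
Taxable wages = $3,507.59 − $105.23 = $3,402.36
Municipal income tax: $3,402.36 × 0.02 = $68.05
PFL insurance: only $95,667.53 − $94,364.58 = $1,302.95 of this check is subject → $1,302.95 × 0.0145 = $18.89
Social Security (OASDI): $3,507.59 × 0.04 = $140.30
Total deductions = $105.23 + $68.05 + $18.89 + $140.30 = $332.47
Net pay = $3,507.59 − $332.47 = $3,175.12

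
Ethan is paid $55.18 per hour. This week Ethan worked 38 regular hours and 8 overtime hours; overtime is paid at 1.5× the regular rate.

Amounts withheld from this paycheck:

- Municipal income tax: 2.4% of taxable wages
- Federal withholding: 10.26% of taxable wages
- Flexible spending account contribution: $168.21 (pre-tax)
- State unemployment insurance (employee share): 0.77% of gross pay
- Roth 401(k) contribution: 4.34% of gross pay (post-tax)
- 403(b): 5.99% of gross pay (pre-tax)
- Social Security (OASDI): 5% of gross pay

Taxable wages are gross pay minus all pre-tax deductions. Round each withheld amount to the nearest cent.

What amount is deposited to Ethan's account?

Regular pay: 38 × $55.18 = $2096.84
Overtime pay: 8 × $55.18 × 1.5 = $662.16
Gross pay = $2096.84 + $662.16 = $2759.00
Flexible spending account contribution: $168.21
403(b): $2759.00 × 0.0599 = $165.26
Pre-tax total = $168.21 + $165.26 = $333.47
Taxable wages = $2759.00 − $333.47 = $2425.53
Federal withholding: $2425.53 × 0.1026 = $248.86
Municipal income tax: $2425.53 × 0.024 = $58.21
Social Security (OASDI): $2759.00 × 0.05 = $137.95
State unemployment insurance (employee share): $2759.00 × 0.0077 = $21.24
Roth 401(k) contribution: $2759.00 × 0.0434 = $119.74
Total deductions = $168.21 + $165.26 + $248.86 + $58.21 + $137.95 + $21.24 + $119.74 = $919.47
Net pay = $2759.00 − $919.47 = $1839.53

$1839.53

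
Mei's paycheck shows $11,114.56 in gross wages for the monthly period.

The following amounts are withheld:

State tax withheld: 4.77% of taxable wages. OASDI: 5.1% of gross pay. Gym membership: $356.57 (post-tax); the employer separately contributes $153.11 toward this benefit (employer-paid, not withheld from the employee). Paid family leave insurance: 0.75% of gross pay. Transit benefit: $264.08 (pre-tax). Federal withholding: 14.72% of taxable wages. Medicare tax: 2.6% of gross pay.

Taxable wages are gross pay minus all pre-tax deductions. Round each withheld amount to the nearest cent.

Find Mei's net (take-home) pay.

Transit benefit: $264.08
Taxable wages = $11,114.56 − $264.08 = $10,850.48
Federal withholding: $10,850.48 × 0.1472 = $1,597.19
State tax withheld: $10,850.48 × 0.0477 = $517.57
Paid family leave insurance: $11,114.56 × 0.0075 = $83.36
Medicare tax: $11,114.56 × 0.026 = $288.98
OASDI: $11,114.56 × 0.051 = $566.84
Gym membership: $356.57
(Employer's $153.11 toward gym membership is not withheld from the employee.)
Total deductions = $264.08 + $1,597.19 + $517.57 + $83.36 + $288.98 + $566.84 + $356.57 = $3,674.59
Net pay = $11,114.56 − $3,674.59 = $7,439.97

$7,439.97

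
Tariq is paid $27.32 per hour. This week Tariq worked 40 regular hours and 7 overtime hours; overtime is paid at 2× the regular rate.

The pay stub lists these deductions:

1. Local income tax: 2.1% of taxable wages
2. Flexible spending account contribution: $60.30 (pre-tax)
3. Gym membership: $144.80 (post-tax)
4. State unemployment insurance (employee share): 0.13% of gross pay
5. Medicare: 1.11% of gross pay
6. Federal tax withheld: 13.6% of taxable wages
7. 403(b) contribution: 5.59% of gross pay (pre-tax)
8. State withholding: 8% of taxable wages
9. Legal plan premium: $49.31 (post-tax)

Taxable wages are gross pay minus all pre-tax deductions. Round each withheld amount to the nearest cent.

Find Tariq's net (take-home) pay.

$804.30

Regular pay: 40 × $27.32 = $1092.80
Overtime pay: 7 × $27.32 × 2 = $382.48
Gross pay = $1092.80 + $382.48 = $1475.28
Flexible spending account contribution: $60.30
403(b) contribution: $1475.28 × 0.0559 = $82.47
Pre-tax total = $60.30 + $82.47 = $142.77
Taxable wages = $1475.28 − $142.77 = $1332.51
Local income tax: $1332.51 × 0.021 = $27.98
State withholding: $1332.51 × 0.08 = $106.60
Federal tax withheld: $1332.51 × 0.136 = $181.22
State unemployment insurance (employee share): $1475.28 × 0.0013 = $1.92
Medicare: $1475.28 × 0.0111 = $16.38
Gym membership: $144.80
Legal plan premium: $49.31
Total deductions = $60.30 + $82.47 + $27.98 + $106.60 + $181.22 + $1.92 + $16.38 + $144.80 + $49.31 = $670.98
Net pay = $1475.28 − $670.98 = $804.30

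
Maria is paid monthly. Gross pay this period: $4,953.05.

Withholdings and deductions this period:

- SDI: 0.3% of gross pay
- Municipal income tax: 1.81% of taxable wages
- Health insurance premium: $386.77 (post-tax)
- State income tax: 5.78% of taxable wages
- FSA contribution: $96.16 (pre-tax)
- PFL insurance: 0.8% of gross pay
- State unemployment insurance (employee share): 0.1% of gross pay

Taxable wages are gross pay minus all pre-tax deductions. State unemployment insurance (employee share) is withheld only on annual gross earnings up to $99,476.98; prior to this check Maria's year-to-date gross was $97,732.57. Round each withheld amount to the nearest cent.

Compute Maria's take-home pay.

FSA contribution: $96.16
Taxable wages = $4,953.05 − $96.16 = $4,856.89
Municipal income tax: $4,856.89 × 0.0181 = $87.91
State income tax: $4,856.89 × 0.0578 = $280.73
PFL insurance: $4,953.05 × 0.008 = $39.62
State unemployment insurance (employee share): only $99,476.98 − $97,732.57 = $1,744.41 of this check is subject → $1,744.41 × 0.001 = $1.74
SDI: $4,953.05 × 0.003 = $14.86
Health insurance premium: $386.77
Total deductions = $96.16 + $87.91 + $280.73 + $39.62 + $1.74 + $14.86 + $386.77 = $907.79
Net pay = $4,953.05 − $907.79 = $4,045.26

$4,045.26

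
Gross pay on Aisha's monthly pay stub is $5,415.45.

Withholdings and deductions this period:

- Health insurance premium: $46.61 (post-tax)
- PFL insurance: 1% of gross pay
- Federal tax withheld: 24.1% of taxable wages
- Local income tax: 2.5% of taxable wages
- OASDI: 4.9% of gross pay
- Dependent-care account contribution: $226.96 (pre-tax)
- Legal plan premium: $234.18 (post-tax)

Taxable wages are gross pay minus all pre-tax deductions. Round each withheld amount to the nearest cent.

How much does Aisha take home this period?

$3,208.05

Dependent-care account contribution: $226.96
Taxable wages = $5,415.45 − $226.96 = $5,188.49
Local income tax: $5,188.49 × 0.025 = $129.71
Federal tax withheld: $5,188.49 × 0.241 = $1,250.43
PFL insurance: $5,415.45 × 0.01 = $54.15
OASDI: $5,415.45 × 0.049 = $265.36
Legal plan premium: $234.18
Health insurance premium: $46.61
Total deductions = $226.96 + $129.71 + $1,250.43 + $54.15 + $265.36 + $234.18 + $46.61 = $2,207.40
Net pay = $5,415.45 − $2,207.40 = $3,208.05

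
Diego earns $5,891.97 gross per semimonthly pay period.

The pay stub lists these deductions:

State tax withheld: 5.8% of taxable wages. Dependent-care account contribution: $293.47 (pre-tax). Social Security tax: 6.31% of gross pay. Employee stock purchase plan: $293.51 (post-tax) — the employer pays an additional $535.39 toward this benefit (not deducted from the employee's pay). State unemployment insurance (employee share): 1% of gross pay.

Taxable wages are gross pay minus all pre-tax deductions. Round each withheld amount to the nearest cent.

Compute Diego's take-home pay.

$4,549.58

Dependent-care account contribution: $293.47
Taxable wages = $5,891.97 − $293.47 = $5,598.50
State tax withheld: $5,598.50 × 0.058 = $324.71
State unemployment insurance (employee share): $5,891.97 × 0.01 = $58.92
Social Security tax: $5,891.97 × 0.0631 = $371.78
Employee stock purchase plan: $293.51
(Employer's $535.39 toward employee stock purchase plan is not withheld from the employee.)
Total deductions = $293.47 + $324.71 + $58.92 + $371.78 + $293.51 = $1,342.39
Net pay = $5,891.97 − $1,342.39 = $4,549.58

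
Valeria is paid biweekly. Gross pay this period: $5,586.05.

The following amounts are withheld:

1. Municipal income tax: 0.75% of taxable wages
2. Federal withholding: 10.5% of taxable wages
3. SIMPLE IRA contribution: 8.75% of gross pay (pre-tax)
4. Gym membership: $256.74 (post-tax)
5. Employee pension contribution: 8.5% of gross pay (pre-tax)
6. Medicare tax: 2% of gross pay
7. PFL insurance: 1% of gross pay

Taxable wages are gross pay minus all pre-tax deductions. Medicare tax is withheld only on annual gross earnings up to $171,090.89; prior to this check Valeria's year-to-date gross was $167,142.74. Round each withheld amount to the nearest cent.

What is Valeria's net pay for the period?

Employee pension contribution: $5,586.05 × 0.085 = $474.81
SIMPLE IRA contribution: $5,586.05 × 0.0875 = $488.78
Pre-tax total = $474.81 + $488.78 = $963.59
Taxable wages = $5,586.05 − $963.59 = $4,622.46
Federal withholding: $4,622.46 × 0.105 = $485.36
Municipal income tax: $4,622.46 × 0.0075 = $34.67
Medicare tax: only $171,090.89 − $167,142.74 = $3,948.15 of this check is subject → $3,948.15 × 0.02 = $78.96
PFL insurance: $5,586.05 × 0.01 = $55.86
Gym membership: $256.74
Total deductions = $474.81 + $488.78 + $485.36 + $34.67 + $78.96 + $55.86 + $256.74 = $1,875.18
Net pay = $5,586.05 − $1,875.18 = $3,710.87

$3,710.87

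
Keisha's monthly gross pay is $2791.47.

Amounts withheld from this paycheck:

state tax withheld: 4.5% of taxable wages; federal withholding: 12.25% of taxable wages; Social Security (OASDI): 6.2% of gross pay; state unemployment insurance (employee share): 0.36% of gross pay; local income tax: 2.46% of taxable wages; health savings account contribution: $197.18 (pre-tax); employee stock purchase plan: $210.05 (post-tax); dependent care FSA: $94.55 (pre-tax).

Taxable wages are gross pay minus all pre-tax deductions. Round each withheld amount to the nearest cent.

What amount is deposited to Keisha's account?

Dependent care FSA: $94.55
Health savings account contribution: $197.18
Pre-tax total = $94.55 + $197.18 = $291.73
Taxable wages = $2791.47 − $291.73 = $2499.74
State tax withheld: $2499.74 × 0.045 = $112.49
Federal withholding: $2499.74 × 0.1225 = $306.22
Local income tax: $2499.74 × 0.0246 = $61.49
Social Security (OASDI): $2791.47 × 0.062 = $173.07
State unemployment insurance (employee share): $2791.47 × 0.0036 = $10.05
Employee stock purchase plan: $210.05
Total deductions = $94.55 + $197.18 + $112.49 + $306.22 + $61.49 + $173.07 + $10.05 + $210.05 = $1165.10
Net pay = $2791.47 − $1165.10 = $1626.37

$1626.37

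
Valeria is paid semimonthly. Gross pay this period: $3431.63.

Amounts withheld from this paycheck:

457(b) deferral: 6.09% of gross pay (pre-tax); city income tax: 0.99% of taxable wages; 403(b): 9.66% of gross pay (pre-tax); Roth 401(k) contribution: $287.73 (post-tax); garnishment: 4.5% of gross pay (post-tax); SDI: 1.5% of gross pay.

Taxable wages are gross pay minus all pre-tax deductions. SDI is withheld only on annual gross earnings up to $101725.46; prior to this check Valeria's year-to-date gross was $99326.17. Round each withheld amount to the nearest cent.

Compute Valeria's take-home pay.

$2384.38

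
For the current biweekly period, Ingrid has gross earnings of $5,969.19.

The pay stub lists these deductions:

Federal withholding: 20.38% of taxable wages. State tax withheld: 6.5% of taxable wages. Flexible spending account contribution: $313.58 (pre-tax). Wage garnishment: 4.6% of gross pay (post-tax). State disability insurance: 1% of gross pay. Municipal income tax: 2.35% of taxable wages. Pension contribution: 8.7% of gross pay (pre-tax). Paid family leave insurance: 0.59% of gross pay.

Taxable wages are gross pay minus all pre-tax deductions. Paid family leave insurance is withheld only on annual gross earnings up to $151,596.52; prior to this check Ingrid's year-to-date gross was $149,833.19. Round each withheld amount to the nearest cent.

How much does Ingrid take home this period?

$3,290.28

Pension contribution: $5,969.19 × 0.087 = $519.32
Flexible spending account contribution: $313.58
Pre-tax total = $519.32 + $313.58 = $832.90
Taxable wages = $5,969.19 − $832.90 = $5,136.29
Municipal income tax: $5,136.29 × 0.0235 = $120.70
Federal withholding: $5,136.29 × 0.2038 = $1,046.78
State tax withheld: $5,136.29 × 0.065 = $333.86
State disability insurance: $5,969.19 × 0.01 = $59.69
Paid family leave insurance: only $151,596.52 − $149,833.19 = $1,763.33 of this check is subject → $1,763.33 × 0.0059 = $10.40
Wage garnishment: $5,969.19 × 0.046 = $274.58
Total deductions = $519.32 + $313.58 + $120.70 + $1,046.78 + $333.86 + $59.69 + $10.40 + $274.58 = $2,678.91
Net pay = $5,969.19 − $2,678.91 = $3,290.28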